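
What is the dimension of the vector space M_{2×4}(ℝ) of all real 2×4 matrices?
Dimension = 8

A real 2×4 matrix is determined by its 2·4 = 8 independent entries.
A standard basis is {E_ij : 1 ≤ i ≤ 2, 1 ≤ j ≤ 4}, where E_ij has a 1 in position (i, j) and 0 elsewhere — there are 8 such matrices, and they are linearly independent and span M_{2×4}(ℝ).
Therefore dim(M_{2×4}(ℝ)) = 8.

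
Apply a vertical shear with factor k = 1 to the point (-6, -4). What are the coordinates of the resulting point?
(-6, -10)

Shear matrix for vertical shear with factor k = 1:
[[1, 0], [1, 1]]
Result: (-6, -4) → (-6, -10)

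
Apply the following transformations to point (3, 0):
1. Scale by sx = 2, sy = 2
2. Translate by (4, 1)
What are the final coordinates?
(10, 1)

Step 1: Scale (3, 0) by (sx, sy) = (2, 2) → (6, 0)
Step 2: Translate by (4, 1) → (10, 1)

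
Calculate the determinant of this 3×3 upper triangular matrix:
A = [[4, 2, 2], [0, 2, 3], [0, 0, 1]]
8

The determinant of a triangular matrix is the product of its diagonal entries (the off-diagonal entries above the diagonal do not affect it).
det(A) = (4) * (2) * (1) = 8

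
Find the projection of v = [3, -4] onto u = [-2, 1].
[4, -2]

The projection of v onto u is proj_u(v) = ((v·u) / (u·u)) · u.
v·u = (3)*(-2) + (-4)*(1) = -10.
u·u = (-2)*(-2) + (1)*(1) = 5.
coefficient = -10 / 5 = -2.
proj_u(v) = -2 · [-2, 1] = [4, -2].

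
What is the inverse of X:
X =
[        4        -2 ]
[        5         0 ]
det(X) = 10
X⁻¹ =
[        0       1/5 ]
[     -1/2       2/5 ]

For a 2×2 matrix X = [[a, b], [c, d]] with det(X) ≠ 0, X⁻¹ = (1/det(X)) * [[d, -b], [-c, a]].
det(X) = (4)*(0) - (-2)*(5) = 0 + 10 = 10.
X⁻¹ = (1/10) * [[0, 2], [-5, 4]].
Dividing each entry by 10 and reducing:
X⁻¹ =
[        0       1/5 ]
[     -1/2       2/5 ]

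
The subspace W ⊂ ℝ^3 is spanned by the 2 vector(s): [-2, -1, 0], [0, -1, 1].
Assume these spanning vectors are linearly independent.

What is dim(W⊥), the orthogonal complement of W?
dim(W⊥) = 1

For any subspace W of ℝ^n, dim(W) + dim(W⊥) = n (the whole-space dimension).
Here the given 2 vectors are linearly independent, so dim(W) = 2.
Thus dim(W⊥) = n - dim(W) = 3 - 2 = 1.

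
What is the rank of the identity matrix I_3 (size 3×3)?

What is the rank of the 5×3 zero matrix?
rank(I_3) = 3, rank(0) = 0

The identity I_3 has 3 columns that are the standard basis vectors e_1, …, e_3. These are linearly independent, so all 3 columns are pivots and rank(I_3) = 3.
The 5×3 zero matrix has every entry zero, so every row is the zero row and there are no pivots; rank(0) = 0.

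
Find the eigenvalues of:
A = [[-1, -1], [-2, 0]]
λ = -2, 1

Solve det(A - λI) = 0. For a 2×2 matrix this is λ² - (trace)λ + det = 0.
trace(A) = -1 + 0 = -1.
det(A) = (-1)*(0) - (-1)*(-2) = 0 - 2 = -2.
Characteristic equation: λ² - (-1)λ + (-2) = 0.
Discriminant: (-1)² - 4*(-2) = 1 + 8 = 9.
Roots: λ = (-1 ± √9) / 2 = -2, 1.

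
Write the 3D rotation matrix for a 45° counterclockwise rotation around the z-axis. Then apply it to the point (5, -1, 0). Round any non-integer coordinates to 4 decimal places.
R = [[√2/2, -√2/2, 0], [√2/2, √2/2, 0], [0, 0, 1]]; R·(5, -1, 0) = (4.2426, 2.8284, 0.0000)

Rotation matrix for 45° around z-axis:
cos(45°) = √2/2, sin(45°) = √2/2
R = [[√2/2, -√2/2, 0], [√2/2, √2/2, 0], [0, 0, 1]]
Apply to (5, -1, 0): R·[5, -1, 0]ᵀ = (4.2426, 2.8284, 0.0000)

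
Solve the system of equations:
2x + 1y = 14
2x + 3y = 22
x = 5, y = 4

Use elimination (row reduction):
Equation 1: 2x + 1y = 14.
Equation 2: 2x + 3y = 22.
Multiply Eq1 by 2 and Eq2 by 2: 4x + 2y = 28;  4x + 6y = 44.
Subtract: (4)y = 16, so y = 4.
Back-substitute into Eq1: 2x + 1*(4) = 14, so x = 5.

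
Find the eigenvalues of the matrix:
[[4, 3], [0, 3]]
λ = 3 and λ = 4

Characteristic equation: det(A - λI) = 0
λ² - (trace)λ + (det) = 0
λ² - (7)λ + (12) = 0
λ² - 7λ + 12 = 0
Solving: λ = 3, 4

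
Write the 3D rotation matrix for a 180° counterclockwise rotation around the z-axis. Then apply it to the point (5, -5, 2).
R = [[-1, 0, 0], [0, -1, 0], [0, 0, 1]]; R·(5, -5, 2) = (-5, 5, 2)

Rotation matrix for 180° around z-axis:
cos(180°) = -1, sin(180°) = 0
R = [[-1, 0, 0], [0, -1, 0], [0, 0, 1]]
Apply to (5, -5, 2): R·[5, -5, 2]ᵀ = (-5, 5, 2)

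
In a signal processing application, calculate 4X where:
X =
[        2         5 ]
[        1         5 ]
4X =
[        8        20 ]
[        4        20 ]

Scalar multiplication is elementwise: (4X)[i][j] = 4 * X[i][j].
  (4X)[0][0] = 4 * (2) = 8
  (4X)[0][1] = 4 * (5) = 20
  (4X)[1][0] = 4 * (1) = 4
  (4X)[1][1] = 4 * (5) = 20
4X =
[        8        20 ]
[        4        20 ]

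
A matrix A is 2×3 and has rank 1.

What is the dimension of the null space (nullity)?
2

The rank-nullity theorem for an m×n matrix states:
rank(A) + nullity(A) = n (the number of columns).
Here n = 3 and rank(A) = 1, so nullity(A) = 3 - 1 = 2.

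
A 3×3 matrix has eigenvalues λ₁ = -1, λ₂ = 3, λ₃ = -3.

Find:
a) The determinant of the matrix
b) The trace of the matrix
det = 9, trace = -1

Two standard eigenvalue identities:
- det(A) equals the product of the eigenvalues (counted with multiplicity).
- trace(A) equals the sum of the eigenvalues.
det(A) = (-1)*(3)*(-3) = 9.
trace(A) = -1 + 3 - 3 = -1.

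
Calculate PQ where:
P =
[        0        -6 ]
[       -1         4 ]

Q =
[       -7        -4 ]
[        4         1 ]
PQ =
[      -24        -6 ]
[       23         8 ]

Matrix multiplication: (PQ)[i][j] = sum over k of P[i][k] * Q[k][j].
  (PQ)[0][0] = (0)*(-7) + (-6)*(4) = -24
  (PQ)[0][1] = (0)*(-4) + (-6)*(1) = -6
  (PQ)[1][0] = (-1)*(-7) + (4)*(4) = 23
  (PQ)[1][1] = (-1)*(-4) + (4)*(1) = 8
PQ =
[      -24        -6 ]
[       23         8 ]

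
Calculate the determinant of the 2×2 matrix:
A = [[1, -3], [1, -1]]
2

For A = [[a, b], [c, d]], det(A) = a*d - b*c.
det(A) = (1)*(-1) - (-3)*(1) = -1 - -3 = 2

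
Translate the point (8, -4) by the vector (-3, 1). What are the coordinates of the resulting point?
(5, -3)

Translation by (-3, 1):
x' = 8 + -3 = 5
y' = -4 + 1 = -3
Homogeneous matrix: [[1, 0, -3], [0, 1, 1], [0, 0, 1]]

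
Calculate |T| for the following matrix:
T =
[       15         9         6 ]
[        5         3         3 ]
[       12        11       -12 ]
det(T) = -57

Expand along row 0 (cofactor expansion): det(T) = a*(e*i - f*h) - b*(d*i - f*g) + c*(d*h - e*g), where the 3×3 is [[a, b, c], [d, e, f], [g, h, i]].
Minor M_00 = (3)*(-12) - (3)*(11) = -36 - 33 = -69.
Minor M_01 = (5)*(-12) - (3)*(12) = -60 - 36 = -96.
Minor M_02 = (5)*(11) - (3)*(12) = 55 - 36 = 19.
det(T) = (15)*(-69) - (9)*(-96) + (6)*(19) = -1035 + 864 + 114 = -57.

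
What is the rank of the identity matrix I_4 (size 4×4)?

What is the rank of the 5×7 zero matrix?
rank(I_4) = 4, rank(0) = 0

The identity I_4 has 4 columns that are the standard basis vectors e_1, …, e_4. These are linearly independent, so all 4 columns are pivots and rank(I_4) = 4.
The 5×7 zero matrix has every entry zero, so every row is the zero row and there are no pivots; rank(0) = 0.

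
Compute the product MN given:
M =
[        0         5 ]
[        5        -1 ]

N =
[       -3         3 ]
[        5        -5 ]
MN =
[       25       -25 ]
[      -20        20 ]

Matrix multiplication: (MN)[i][j] = sum over k of M[i][k] * N[k][j].
  (MN)[0][0] = (0)*(-3) + (5)*(5) = 25
  (MN)[0][1] = (0)*(3) + (5)*(-5) = -25
  (MN)[1][0] = (5)*(-3) + (-1)*(5) = -20
  (MN)[1][1] = (5)*(3) + (-1)*(-5) = 20
MN =
[       25       -25 ]
[      -20        20 ]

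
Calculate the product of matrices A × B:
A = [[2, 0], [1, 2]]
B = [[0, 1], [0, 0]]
[[0, 2], [0, 1]]

Matrix multiplication:
C[0][0] = 2×0 + 0×0 = 0
C[0][1] = 2×1 + 0×0 = 2
C[1][0] = 1×0 + 2×0 = 0
C[1][1] = 1×1 + 2×0 = 1
Result: [[0, 2], [0, 1]]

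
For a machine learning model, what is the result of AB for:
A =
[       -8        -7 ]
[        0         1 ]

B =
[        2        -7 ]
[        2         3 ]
AB =
[      -30        35 ]
[        2         3 ]

Matrix multiplication: (AB)[i][j] = sum over k of A[i][k] * B[k][j].
  (AB)[0][0] = (-8)*(2) + (-7)*(2) = -30
  (AB)[0][1] = (-8)*(-7) + (-7)*(3) = 35
  (AB)[1][0] = (0)*(2) + (1)*(2) = 2
  (AB)[1][1] = (0)*(-7) + (1)*(3) = 3
AB =
[      -30        35 ]
[        2         3 ]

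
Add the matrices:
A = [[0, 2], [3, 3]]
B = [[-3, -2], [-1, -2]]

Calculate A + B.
[[-3, 0], [2, 1]]

Add corresponding elements:
(0)+(-3)=-3
(2)+(-2)=0
(3)+(-1)=2
(3)+(-2)=1
A + B = [[-3, 0], [2, 1]]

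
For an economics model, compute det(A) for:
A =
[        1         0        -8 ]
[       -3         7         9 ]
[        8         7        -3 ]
det(A) = 532

Expand along row 0 (cofactor expansion): det(A) = a*(e*i - f*h) - b*(d*i - f*g) + c*(d*h - e*g), where the 3×3 is [[a, b, c], [d, e, f], [g, h, i]].
Minor M_00 = (7)*(-3) - (9)*(7) = -21 - 63 = -84.
Minor M_01 = (-3)*(-3) - (9)*(8) = 9 - 72 = -63.
Minor M_02 = (-3)*(7) - (7)*(8) = -21 - 56 = -77.
det(A) = (1)*(-84) - (0)*(-63) + (-8)*(-77) = -84 + 0 + 616 = 532.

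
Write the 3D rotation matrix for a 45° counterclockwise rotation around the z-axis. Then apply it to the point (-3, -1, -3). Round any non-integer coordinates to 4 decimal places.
R = [[√2/2, -√2/2, 0], [√2/2, √2/2, 0], [0, 0, 1]]; R·(-3, -1, -3) = (-1.4142, -2.8284, -3.0000)

Rotation matrix for 45° around z-axis:
cos(45°) = √2/2, sin(45°) = √2/2
R = [[√2/2, -√2/2, 0], [√2/2, √2/2, 0], [0, 0, 1]]
Apply to (-3, -1, -3): R·[-3, -1, -3]ᵀ = (-1.4142, -2.8284, -3.0000)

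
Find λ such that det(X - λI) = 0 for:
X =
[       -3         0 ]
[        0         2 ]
λ = -3, 2

Solve det(X - λI) = 0. For a 2×2 matrix the characteristic equation is λ² - (trace)λ + det = 0.
trace(X) = a + d = -3 + 2 = -1.
det(X) = a*d - b*c = (-3)*(2) - (0)*(0) = -6 - 0 = -6.
Characteristic equation: λ² - (-1)λ + (-6) = 0.
Discriminant = (-1)² - 4*(-6) = 1 + 24 = 25.
λ = (-1 ± √25) / 2 = (-1 ± 5) / 2 = -3, 2.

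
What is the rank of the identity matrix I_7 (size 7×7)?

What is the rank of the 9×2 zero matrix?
rank(I_7) = 7, rank(0) = 0

The identity I_7 has 7 columns that are the standard basis vectors e_1, …, e_7. These are linearly independent, so all 7 columns are pivots and rank(I_7) = 7.
The 9×2 zero matrix has every entry zero, so every row is the zero row and there are no pivots; rank(0) = 0.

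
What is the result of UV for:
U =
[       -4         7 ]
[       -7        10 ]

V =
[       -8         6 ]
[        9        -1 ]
UV =
[       95       -31 ]
[      146       -52 ]

Matrix multiplication: (UV)[i][j] = sum over k of U[i][k] * V[k][j].
  (UV)[0][0] = (-4)*(-8) + (7)*(9) = 95
  (UV)[0][1] = (-4)*(6) + (7)*(-1) = -31
  (UV)[1][0] = (-7)*(-8) + (10)*(9) = 146
  (UV)[1][1] = (-7)*(6) + (10)*(-1) = -52
UV =
[       95       -31 ]
[      146       -52 ]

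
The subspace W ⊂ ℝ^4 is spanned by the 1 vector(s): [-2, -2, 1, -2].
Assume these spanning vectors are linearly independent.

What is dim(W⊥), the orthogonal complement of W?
dim(W⊥) = 3

For any subspace W of ℝ^n, dim(W) + dim(W⊥) = n (the whole-space dimension).
Here the given 1 vectors are linearly independent, so dim(W) = 1.
Thus dim(W⊥) = n - dim(W) = 4 - 1 = 3.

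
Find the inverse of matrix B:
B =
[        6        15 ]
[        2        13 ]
det(B) = 48
B⁻¹ =
[    13/48     -5/16 ]
[    -1/24       1/8 ]

For a 2×2 matrix B = [[a, b], [c, d]] with det(B) ≠ 0, B⁻¹ = (1/det(B)) * [[d, -b], [-c, a]].
det(B) = (6)*(13) - (15)*(2) = 78 - 30 = 48.
B⁻¹ = (1/48) * [[13, -15], [-2, 6]].
Dividing each entry by 48 and reducing:
B⁻¹ =
[    13/48     -5/16 ]
[    -1/24       1/8 ]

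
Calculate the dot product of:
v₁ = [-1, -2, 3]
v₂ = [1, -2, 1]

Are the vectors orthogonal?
6, No

The dot product is the sum of products of corresponding components.
v₁·v₂ = (-1)*(1) + (-2)*(-2) + (3)*(1) = -1 + 4 + 3 = 6.
Two vectors are orthogonal iff their dot product is 0; here the dot product is 6, so the vectors are not orthogonal.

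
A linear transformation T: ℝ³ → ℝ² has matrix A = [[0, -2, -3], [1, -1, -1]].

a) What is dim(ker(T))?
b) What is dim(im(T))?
dim(ker) = 1, dim(im) = 2

The two rows are not scalar multiples of one another (no single k satisfies row 2 = k × row 1), so they are linearly independent.
Thus rank(A) = 2.
dim(im(T)) = rank(A) = 2.
By the rank-nullity theorem applied to T: ℝ³ → ℝ², rank(A) + nullity(A) = 3 (the domain dimension), so dim(ker(T)) = 3 - 2 = 1.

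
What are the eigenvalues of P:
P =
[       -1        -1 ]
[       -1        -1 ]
λ = -2, 0

Solve det(P - λI) = 0. For a 2×2 matrix the characteristic equation is λ² - (trace)λ + det = 0.
trace(P) = a + d = -1 - 1 = -2.
det(P) = a*d - b*c = (-1)*(-1) - (-1)*(-1) = 1 - 1 = 0.
Characteristic equation: λ² - (-2)λ + (0) = 0.
Discriminant = (-2)² - 4*(0) = 4 - 0 = 4.
λ = (-2 ± √4) / 2 = (-2 ± 2) / 2 = -2, 0.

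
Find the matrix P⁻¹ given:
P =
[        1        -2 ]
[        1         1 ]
det(P) = 3
P⁻¹ =
[      1/3       2/3 ]
[     -1/3       1/3 ]

For a 2×2 matrix P = [[a, b], [c, d]] with det(P) ≠ 0, P⁻¹ = (1/det(P)) * [[d, -b], [-c, a]].
det(P) = (1)*(1) - (-2)*(1) = 1 + 2 = 3.
P⁻¹ = (1/3) * [[1, 2], [-1, 1]].
Dividing each entry by 3 and reducing:
P⁻¹ =
[      1/3       2/3 ]
[     -1/3       1/3 ]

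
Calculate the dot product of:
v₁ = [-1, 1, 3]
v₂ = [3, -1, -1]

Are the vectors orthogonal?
-7, No

The dot product is the sum of products of corresponding components.
v₁·v₂ = (-1)*(3) + (1)*(-1) + (3)*(-1) = -3 - 1 - 3 = -7.
Two vectors are orthogonal iff their dot product is 0; here the dot product is -7, so the vectors are not orthogonal.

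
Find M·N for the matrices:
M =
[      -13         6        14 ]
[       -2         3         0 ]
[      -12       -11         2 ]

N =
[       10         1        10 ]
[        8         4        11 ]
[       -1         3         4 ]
MN =
[      -96        53        -8 ]
[        4        10        13 ]
[     -210       -50      -233 ]

Matrix multiplication: (MN)[i][j] = sum over k of M[i][k] * N[k][j].
  (MN)[0][0] = (-13)*(10) + (6)*(8) + (14)*(-1) = -96
  (MN)[0][1] = (-13)*(1) + (6)*(4) + (14)*(3) = 53
  (MN)[0][2] = (-13)*(10) + (6)*(11) + (14)*(4) = -8
  (MN)[1][0] = (-2)*(10) + (3)*(8) + (0)*(-1) = 4
  (MN)[1][1] = (-2)*(1) + (3)*(4) + (0)*(3) = 10
  (MN)[1][2] = (-2)*(10) + (3)*(11) + (0)*(4) = 13
  (MN)[2][0] = (-12)*(10) + (-11)*(8) + (2)*(-1) = -210
  (MN)[2][1] = (-12)*(1) + (-11)*(4) + (2)*(3) = -50
  (MN)[2][2] = (-12)*(10) + (-11)*(11) + (2)*(4) = -233
MN =
[      -96        53        -8 ]
[        4        10        13 ]
[     -210       -50      -233 ]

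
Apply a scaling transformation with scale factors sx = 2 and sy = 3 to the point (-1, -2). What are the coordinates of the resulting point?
(-2, -6)

Scaling matrix:
[[2, 0], [0, 3]]
Result: (-1 × 2, -2 × 3) = (-2, -6)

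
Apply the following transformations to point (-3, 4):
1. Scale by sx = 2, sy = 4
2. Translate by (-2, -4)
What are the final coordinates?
(-8, 12)

Step 1: Scale (-3, 4) by (sx, sy) = (2, 4) → (-6, 16)
Step 2: Translate by (-2, -4) → (-8, 12)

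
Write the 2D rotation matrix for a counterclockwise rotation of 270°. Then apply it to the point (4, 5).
R = [[0, 1], [-1, 0]]; R·(4, 5) = (5, -4)

Rotation matrix formula: R(θ) = [[cos θ, -sin θ], [sin θ, cos θ]]
For θ = 270°:
cos(270°) = 0
sin(270°) = -1
R = [[0, 1], [-1, 0]]
Apply to (4, 5): [0·4 + (1)·5, -1·4 + 0·5] = (5, -4)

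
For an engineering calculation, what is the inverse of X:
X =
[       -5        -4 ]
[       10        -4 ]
det(X) = 60
X⁻¹ =
[    -1/15      1/15 ]
[     -1/6     -1/12 ]

For a 2×2 matrix X = [[a, b], [c, d]] with det(X) ≠ 0, X⁻¹ = (1/det(X)) * [[d, -b], [-c, a]].
det(X) = (-5)*(-4) - (-4)*(10) = 20 + 40 = 60.
X⁻¹ = (1/60) * [[-4, 4], [-10, -5]].
Dividing each entry by 60 and reducing:
X⁻¹ =
[    -1/15      1/15 ]
[     -1/6     -1/12 ]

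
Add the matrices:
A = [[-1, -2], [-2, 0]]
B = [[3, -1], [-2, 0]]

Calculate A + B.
[[2, -3], [-4, 0]]

Add corresponding elements:
(-1)+(3)=2
(-2)+(-1)=-3
(-2)+(-2)=-4
(0)+(0)=0
A + B = [[2, -3], [-4, 0]]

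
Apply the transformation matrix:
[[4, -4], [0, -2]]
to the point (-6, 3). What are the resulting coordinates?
(-36, -6)

Matrix multiplication:
[[4, -4], [0, -2]] × [-6, 3]ᵀ
= [4×-6 + -4×3, 0×-6 + -2×3]ᵀ
= [-36.0000, -6.0000]ᵀ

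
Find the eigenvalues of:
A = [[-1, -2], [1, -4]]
λ = -3, -2

Solve det(A - λI) = 0. For a 2×2 matrix this is λ² - (trace)λ + det = 0.
trace(A) = -1 - 4 = -5.
det(A) = (-1)*(-4) - (-2)*(1) = 4 + 2 = 6.
Characteristic equation: λ² - (-5)λ + (6) = 0.
Discriminant: (-5)² - 4*(6) = 25 - 24 = 1.
Roots: λ = (-5 ± √1) / 2 = -3, -2.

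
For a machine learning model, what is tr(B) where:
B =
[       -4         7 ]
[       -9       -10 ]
tr(B) = -4 - 10 = -14

The trace of a square matrix is the sum of its diagonal entries.
Diagonal entries of B: B[0][0] = -4, B[1][1] = -10.
tr(B) = -4 - 10 = -14.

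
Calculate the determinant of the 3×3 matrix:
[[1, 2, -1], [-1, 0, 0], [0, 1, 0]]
1

Expansion along first row:
det = 1·det([[0,0],[1,0]]) - 2·det([[-1,0],[0,0]]) + -1·det([[-1,0],[0,1]])
    = 1·(0·0 - 0·1) - 2·(-1·0 - 0·0) + -1·(-1·1 - 0·0)
    = 1·0 - 2·0 + -1·-1
    = 0 + 0 + 1 = 1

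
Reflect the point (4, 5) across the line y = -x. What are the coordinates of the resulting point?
(-5, -4)

Reflection across line y = -x: (4, 5) → (-5, -4)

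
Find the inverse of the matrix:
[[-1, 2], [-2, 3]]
[[3, -2], [2, -1]]

For [[a,b],[c,d]], inverse = (1/det)·[[d,-b],[-c,a]]
det = -1·3 - 2·-2 = 1
Inverse = (1/1)·[[3, -2], [2, -1]]
        = [[3, -2], [2, -1]]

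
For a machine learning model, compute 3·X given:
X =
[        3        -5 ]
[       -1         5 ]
3X =
[        9       -15 ]
[       -3        15 ]

Scalar multiplication is elementwise: (3X)[i][j] = 3 * X[i][j].
  (3X)[0][0] = 3 * (3) = 9
  (3X)[0][1] = 3 * (-5) = -15
  (3X)[1][0] = 3 * (-1) = -3
  (3X)[1][1] = 3 * (5) = 15
3X =
[        9       -15 ]
[       -3        15 ]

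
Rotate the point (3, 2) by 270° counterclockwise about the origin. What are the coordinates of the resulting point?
(2, -3)

Rotation matrix R(θ) = [[cos θ, -sin θ], [sin θ, cos θ]]; for θ = 270°:
R = [[0, 1], [-1, 0]]
Result: R × [3, 2]ᵀ = [0·3 + (1)·2, -1·3 + (0)·2]ᵀ = (2, -3)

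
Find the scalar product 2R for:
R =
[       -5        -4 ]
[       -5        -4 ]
2R =
[      -10        -8 ]
[      -10        -8 ]

Scalar multiplication is elementwise: (2R)[i][j] = 2 * R[i][j].
  (2R)[0][0] = 2 * (-5) = -10
  (2R)[0][1] = 2 * (-4) = -8
  (2R)[1][0] = 2 * (-5) = -10
  (2R)[1][1] = 2 * (-4) = -8
2R =
[      -10        -8 ]
[      -10        -8 ]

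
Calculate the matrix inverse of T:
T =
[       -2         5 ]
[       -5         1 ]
det(T) = 23
T⁻¹ =
[     1/23     -5/23 ]
[     5/23     -2/23 ]

For a 2×2 matrix T = [[a, b], [c, d]] with det(T) ≠ 0, T⁻¹ = (1/det(T)) * [[d, -b], [-c, a]].
det(T) = (-2)*(1) - (5)*(-5) = -2 + 25 = 23.
T⁻¹ = (1/23) * [[1, -5], [5, -2]].
Dividing each entry by 23 and reducing:
T⁻¹ =
[     1/23     -5/23 ]
[     5/23     -2/23 ]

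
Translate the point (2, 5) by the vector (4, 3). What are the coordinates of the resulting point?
(6, 8)

Translation by (4, 3):
x' = 2 + 4 = 6
y' = 5 + 3 = 8
Homogeneous matrix: [[1, 0, 4], [0, 1, 3], [0, 0, 1]]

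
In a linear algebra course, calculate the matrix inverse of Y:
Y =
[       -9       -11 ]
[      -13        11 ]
det(Y) = -242
Y⁻¹ =
[    -1/22     -1/22 ]
[  -13/242     9/242 ]

For a 2×2 matrix Y = [[a, b], [c, d]] with det(Y) ≠ 0, Y⁻¹ = (1/det(Y)) * [[d, -b], [-c, a]].
det(Y) = (-9)*(11) - (-11)*(-13) = -99 - 143 = -242.
Y⁻¹ = (1/-242) * [[11, 11], [13, -9]].
Dividing each entry by -242 and reducing:
Y⁻¹ =
[    -1/22     -1/22 ]
[  -13/242     9/242 ]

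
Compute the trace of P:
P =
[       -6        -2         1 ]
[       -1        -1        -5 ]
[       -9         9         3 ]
tr(P) = -6 - 1 + 3 = -4

The trace of a square matrix is the sum of its diagonal entries.
Diagonal entries of P: P[0][0] = -6, P[1][1] = -1, P[2][2] = 3.
tr(P) = -6 - 1 + 3 = -4.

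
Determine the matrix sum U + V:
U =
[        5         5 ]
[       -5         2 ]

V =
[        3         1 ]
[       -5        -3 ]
U + V =
[        8         6 ]
[      -10        -1 ]

Matrix addition is elementwise: (U+V)[i][j] = U[i][j] + V[i][j].
  (U+V)[0][0] = (5) + (3) = 8
  (U+V)[0][1] = (5) + (1) = 6
  (U+V)[1][0] = (-5) + (-5) = -10
  (U+V)[1][1] = (2) + (-3) = -1
U + V =
[        8         6 ]
[      -10        -1 ]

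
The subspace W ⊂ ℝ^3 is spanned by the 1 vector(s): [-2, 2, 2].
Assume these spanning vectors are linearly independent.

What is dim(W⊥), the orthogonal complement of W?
dim(W⊥) = 2

For any subspace W of ℝ^n, dim(W) + dim(W⊥) = n (the whole-space dimension).
Here the given 1 vectors are linearly independent, so dim(W) = 1.
Thus dim(W⊥) = n - dim(W) = 3 - 1 = 2.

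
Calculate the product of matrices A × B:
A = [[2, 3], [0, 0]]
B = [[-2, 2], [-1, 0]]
[[-7, 4], [0, 0]]

Matrix multiplication:
C[0][0] = 2×-2 + 3×-1 = -7
C[0][1] = 2×2 + 3×0 = 4
C[1][0] = 0×-2 + 0×-1 = 0
C[1][1] = 0×2 + 0×0 = 0
Result: [[-7, 4], [0, 0]]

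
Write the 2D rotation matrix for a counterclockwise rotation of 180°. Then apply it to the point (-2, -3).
R = [[-1, 0], [0, -1]]; R·(-2, -3) = (2, 3)

Rotation matrix formula: R(θ) = [[cos θ, -sin θ], [sin θ, cos θ]]
For θ = 180°:
cos(180°) = -1
sin(180°) = 0
R = [[-1, 0], [0, -1]]
Apply to (-2, -3): [-1·-2 + (0)·-3, 0·-2 + -1·-3] = (2, 3)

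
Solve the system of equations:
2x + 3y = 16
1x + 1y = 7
x = 5, y = 2

Use elimination (row reduction):
Equation 1: 2x + 3y = 16.
Equation 2: 1x + 1y = 7.
Multiply Eq1 by 1 and Eq2 by 2: 2x + 3y = 16;  2x + 2y = 14.
Subtract: (-1)y = -2, so y = 2.
Back-substitute into Eq1: 2x + 3*(2) = 16, so x = 5.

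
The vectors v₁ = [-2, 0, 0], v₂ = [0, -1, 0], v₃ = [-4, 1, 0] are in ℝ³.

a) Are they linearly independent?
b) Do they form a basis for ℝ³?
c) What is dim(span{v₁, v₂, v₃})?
Not independent, not a basis, dim(span) = 2

Check whether v₃ can be written as a linear combination of v₁ and v₂.
v₃ = (2)·v₁ + (-1)·v₂ = [-4, 1, 0], so the three vectors are linearly dependent.
Thus they do not form a basis for ℝ³, and dim(span{v₁, v₂, v₃}) = 2 (spanned by v₁ and v₂).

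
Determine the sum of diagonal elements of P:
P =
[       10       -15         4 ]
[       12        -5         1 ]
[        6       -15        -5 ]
tr(P) = 10 - 5 - 5 = 0

The trace of a square matrix is the sum of its diagonal entries.
Diagonal entries of P: P[0][0] = 10, P[1][1] = -5, P[2][2] = -5.
tr(P) = 10 - 5 - 5 = 0.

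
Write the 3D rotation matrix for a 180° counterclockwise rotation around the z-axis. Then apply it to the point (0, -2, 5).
R = [[-1, 0, 0], [0, -1, 0], [0, 0, 1]]; R·(0, -2, 5) = (0, 2, 5)

Rotation matrix for 180° around z-axis:
cos(180°) = -1, sin(180°) = 0
R = [[-1, 0, 0], [0, -1, 0], [0, 0, 1]]
Apply to (0, -2, 5): R·[0, -2, 5]ᵀ = (0, 2, 5)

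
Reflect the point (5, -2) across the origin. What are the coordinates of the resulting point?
(-5, 2)

Reflection across origin: (5, -2) → (-5, 2)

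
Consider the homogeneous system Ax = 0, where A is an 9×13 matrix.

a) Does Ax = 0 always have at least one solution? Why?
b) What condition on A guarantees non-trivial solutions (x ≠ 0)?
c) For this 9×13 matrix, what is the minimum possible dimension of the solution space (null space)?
a) Yes, x = 0 is always a solution. b) When A has linearly dependent columns (rank < n). c) Minimum nullity = 4.

a) x = 0 satisfies A·0 = 0, so the zero vector is always a solution.
b) Non-trivial solutions exist iff the columns of A are linearly dependent, equivalently rank(A) < n (the number of columns).
c) By rank-nullity, rank(A) + nullity(A) = n = 13. Since A has only 9 rows, rank(A) ≤ 9, so nullity(A) ≥ 13 - 9 = 4.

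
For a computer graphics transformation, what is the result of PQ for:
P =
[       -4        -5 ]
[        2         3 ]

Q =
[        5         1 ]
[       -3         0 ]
PQ =
[       -5        -4 ]
[        1         2 ]

Matrix multiplication: (PQ)[i][j] = sum over k of P[i][k] * Q[k][j].
  (PQ)[0][0] = (-4)*(5) + (-5)*(-3) = -5
  (PQ)[0][1] = (-4)*(1) + (-5)*(0) = -4
  (PQ)[1][0] = (2)*(5) + (3)*(-3) = 1
  (PQ)[1][1] = (2)*(1) + (3)*(0) = 2
PQ =
[       -5        -4 ]
[        1         2 ]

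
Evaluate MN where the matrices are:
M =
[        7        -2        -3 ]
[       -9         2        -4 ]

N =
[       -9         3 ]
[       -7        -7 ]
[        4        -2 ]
MN =
[      -61        41 ]
[       51       -33 ]

Matrix multiplication: (MN)[i][j] = sum over k of M[i][k] * N[k][j].
  (MN)[0][0] = (7)*(-9) + (-2)*(-7) + (-3)*(4) = -61
  (MN)[0][1] = (7)*(3) + (-2)*(-7) + (-3)*(-2) = 41
  (MN)[1][0] = (-9)*(-9) + (2)*(-7) + (-4)*(4) = 51
  (MN)[1][1] = (-9)*(3) + (2)*(-7) + (-4)*(-2) = -33
MN =
[      -61        41 ]
[       51       -33 ]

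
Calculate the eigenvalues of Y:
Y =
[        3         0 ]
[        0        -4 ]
λ = -4, 3

Solve det(Y - λI) = 0. For a 2×2 matrix the characteristic equation is λ² - (trace)λ + det = 0.
trace(Y) = a + d = 3 - 4 = -1.
det(Y) = a*d - b*c = (3)*(-4) - (0)*(0) = -12 - 0 = -12.
Characteristic equation: λ² - (-1)λ + (-12) = 0.
Discriminant = (-1)² - 4*(-12) = 1 + 48 = 49.
λ = (-1 ± √49) / 2 = (-1 ± 7) / 2 = -4, 3.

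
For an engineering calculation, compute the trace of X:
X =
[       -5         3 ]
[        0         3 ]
tr(X) = -5 + 3 = -2

The trace of a square matrix is the sum of its diagonal entries.
Diagonal entries of X: X[0][0] = -5, X[1][1] = 3.
tr(X) = -5 + 3 = -2.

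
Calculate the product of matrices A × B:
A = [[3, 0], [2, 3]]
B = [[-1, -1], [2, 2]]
[[-3, -3], [4, 4]]

Matrix multiplication:
C[0][0] = 3×-1 + 0×2 = -3
C[0][1] = 3×-1 + 0×2 = -3
C[1][0] = 2×-1 + 3×2 = 4
C[1][1] = 2×-1 + 3×2 = 4
Result: [[-3, -3], [4, 4]]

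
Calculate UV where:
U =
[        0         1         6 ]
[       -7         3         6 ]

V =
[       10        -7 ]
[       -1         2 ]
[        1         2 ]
UV =
[        5        14 ]
[      -67        67 ]

Matrix multiplication: (UV)[i][j] = sum over k of U[i][k] * V[k][j].
  (UV)[0][0] = (0)*(10) + (1)*(-1) + (6)*(1) = 5
  (UV)[0][1] = (0)*(-7) + (1)*(2) + (6)*(2) = 14
  (UV)[1][0] = (-7)*(10) + (3)*(-1) + (6)*(1) = -67
  (UV)[1][1] = (-7)*(-7) + (3)*(2) + (6)*(2) = 67
UV =
[        5        14 ]
[      -67        67 ]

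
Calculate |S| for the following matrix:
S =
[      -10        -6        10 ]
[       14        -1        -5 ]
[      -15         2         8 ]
det(S) = 332

Expand along row 0 (cofactor expansion): det(S) = a*(e*i - f*h) - b*(d*i - f*g) + c*(d*h - e*g), where the 3×3 is [[a, b, c], [d, e, f], [g, h, i]].
Minor M_00 = (-1)*(8) - (-5)*(2) = -8 + 10 = 2.
Minor M_01 = (14)*(8) - (-5)*(-15) = 112 - 75 = 37.
Minor M_02 = (14)*(2) - (-1)*(-15) = 28 - 15 = 13.
det(S) = (-10)*(2) - (-6)*(37) + (10)*(13) = -20 + 222 + 130 = 332.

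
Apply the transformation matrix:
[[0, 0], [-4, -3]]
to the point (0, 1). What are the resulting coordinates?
(0, -3)

Matrix multiplication:
[[0, 0], [-4, -3]] × [0, 1]ᵀ
= [0×0 + 0×1, -4×0 + -3×1]ᵀ
= [0.0000, -3.0000]ᵀ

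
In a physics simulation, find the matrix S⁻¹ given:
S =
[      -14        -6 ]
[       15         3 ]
det(S) = 48
S⁻¹ =
[     1/16       1/8 ]
[    -5/16     -7/24 ]

For a 2×2 matrix S = [[a, b], [c, d]] with det(S) ≠ 0, S⁻¹ = (1/det(S)) * [[d, -b], [-c, a]].
det(S) = (-14)*(3) - (-6)*(15) = -42 + 90 = 48.
S⁻¹ = (1/48) * [[3, 6], [-15, -14]].
Dividing each entry by 48 and reducing:
S⁻¹ =
[     1/16       1/8 ]
[    -5/16     -7/24 ]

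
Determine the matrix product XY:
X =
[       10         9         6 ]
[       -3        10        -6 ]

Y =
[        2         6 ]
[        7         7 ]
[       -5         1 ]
XY =
[       53       129 ]
[       94        46 ]

Matrix multiplication: (XY)[i][j] = sum over k of X[i][k] * Y[k][j].
  (XY)[0][0] = (10)*(2) + (9)*(7) + (6)*(-5) = 53
  (XY)[0][1] = (10)*(6) + (9)*(7) + (6)*(1) = 129
  (XY)[1][0] = (-3)*(2) + (10)*(7) + (-6)*(-5) = 94
  (XY)[1][1] = (-3)*(6) + (10)*(7) + (-6)*(1) = 46
XY =
[       53       129 ]
[       94        46 ]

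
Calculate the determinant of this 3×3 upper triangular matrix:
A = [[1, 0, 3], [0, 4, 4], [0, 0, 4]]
16

The determinant of a triangular matrix is the product of its diagonal entries (the off-diagonal entries above the diagonal do not affect it).
det(A) = (1) * (4) * (4) = 16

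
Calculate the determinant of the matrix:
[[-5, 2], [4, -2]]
2

For a 2×2 matrix [[a, b], [c, d]], det = ad - bc
det = (-5)(-2) - (2)(4) = 10 - 8 = 2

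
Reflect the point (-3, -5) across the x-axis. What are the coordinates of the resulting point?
(-3, 5)

Reflection across x-axis: (-3, -5) → (-3, 5)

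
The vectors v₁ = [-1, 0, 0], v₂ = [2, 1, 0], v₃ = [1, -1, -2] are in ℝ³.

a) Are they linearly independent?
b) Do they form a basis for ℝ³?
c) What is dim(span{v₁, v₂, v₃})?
Yes independent, yes basis, dim = 3

Stack v₁, v₂, v₃ as rows of a 3×3 matrix.
[[-1, 0, 0]; [2, 1, 0]; [1, -1, -2]] is already lower triangular with nonzero diagonal entries (-1, 1, -2), so its determinant is the product of the diagonal entries, det = (-1)·(1)·(-2) = 2 ≠ 0, and the rows are linearly independent.
Three linearly independent vectors in ℝ³ form a basis for ℝ³, so dim(span{v₁,v₂,v₃}) = 3.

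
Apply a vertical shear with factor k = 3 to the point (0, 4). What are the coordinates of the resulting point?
(0, 4)

Shear matrix for vertical shear with factor k = 3:
[[1, 0], [3, 1]]
Result: (0, 4) → (0, 4)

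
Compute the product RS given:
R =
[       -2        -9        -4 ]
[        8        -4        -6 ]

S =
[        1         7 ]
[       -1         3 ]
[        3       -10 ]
RS =
[       -5        -1 ]
[       -6       104 ]

Matrix multiplication: (RS)[i][j] = sum over k of R[i][k] * S[k][j].
  (RS)[0][0] = (-2)*(1) + (-9)*(-1) + (-4)*(3) = -5
  (RS)[0][1] = (-2)*(7) + (-9)*(3) + (-4)*(-10) = -1
  (RS)[1][0] = (8)*(1) + (-4)*(-1) + (-6)*(3) = -6
  (RS)[1][1] = (8)*(7) + (-4)*(3) + (-6)*(-10) = 104
RS =
[       -5        -1 ]
[       -6       104 ]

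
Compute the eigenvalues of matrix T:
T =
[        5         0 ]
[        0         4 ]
λ = 4, 5

Solve det(T - λI) = 0. For a 2×2 matrix the characteristic equation is λ² - (trace)λ + det = 0.
trace(T) = a + d = 5 + 4 = 9.
det(T) = a*d - b*c = (5)*(4) - (0)*(0) = 20 - 0 = 20.
Characteristic equation: λ² - (9)λ + (20) = 0.
Discriminant = (9)² - 4*(20) = 81 - 80 = 1.
λ = (9 ± √1) / 2 = (9 ± 1) / 2 = 4, 5.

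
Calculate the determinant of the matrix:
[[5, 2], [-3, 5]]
31

For a 2×2 matrix [[a, b], [c, d]], det = ad - bc
det = (5)(5) - (2)(-3) = 25 - -6 = 31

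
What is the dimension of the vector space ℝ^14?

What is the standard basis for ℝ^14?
Dimension = 14; standard basis = {e_1, e_2, e_3, …, e_14}

ℝ^14 is the space of 14-tuples of real numbers; its dimension is 14.
The standard basis consists of 14 vectors: e_1, e_2, e_3, …, e_14, where e_i is the vector with 1 in position i and 0 elsewhere.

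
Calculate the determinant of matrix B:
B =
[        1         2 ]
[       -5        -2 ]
det(B) = 8

For a 2×2 matrix [[a, b], [c, d]], det = a*d - b*c.
det(B) = (1)*(-2) - (2)*(-5) = -2 + 10 = 8.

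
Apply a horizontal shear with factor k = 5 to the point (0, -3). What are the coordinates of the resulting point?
(-15, -3)

Shear matrix for horizontal shear with factor k = 5:
[[1, 5], [0, 1]]
Result: (0, -3) → (-15, -3)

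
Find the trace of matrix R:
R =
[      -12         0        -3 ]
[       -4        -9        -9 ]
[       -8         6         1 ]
tr(R) = -12 - 9 + 1 = -20

The trace of a square matrix is the sum of its diagonal entries.
Diagonal entries of R: R[0][0] = -12, R[1][1] = -9, R[2][2] = 1.
tr(R) = -12 - 9 + 1 = -20.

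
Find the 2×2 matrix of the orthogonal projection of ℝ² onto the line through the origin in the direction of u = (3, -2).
[[9/13, -6/13], [-6/13, 4/13]]

The orthogonal projection onto the line spanned by a nonzero vector u = (a, b) has matrix P = (u uᵀ) / (uᵀ u) = (1/(a² + b²)) · [[a², ab], [ab, b²]].
Here u = (3, -2), so a² + b² = 9 + 4 = 13.
P = (1/13) · [[9, -6], [-6, 4]] = [[9/13, -6/13], [-6/13, 4/13]].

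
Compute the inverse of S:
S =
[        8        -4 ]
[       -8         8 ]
det(S) = 32
S⁻¹ =
[      1/4       1/8 ]
[      1/4       1/4 ]

For a 2×2 matrix S = [[a, b], [c, d]] with det(S) ≠ 0, S⁻¹ = (1/det(S)) * [[d, -b], [-c, a]].
det(S) = (8)*(8) - (-4)*(-8) = 64 - 32 = 32.
S⁻¹ = (1/32) * [[8, 4], [8, 8]].
Dividing each entry by 32 and reducing:
S⁻¹ =
[      1/4       1/8 ]
[      1/4       1/4 ]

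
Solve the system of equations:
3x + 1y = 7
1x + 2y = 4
x = 2, y = 1

Use elimination (row reduction):
Equation 1: 3x + 1y = 7.
Equation 2: 1x + 2y = 4.
Multiply Eq1 by 1 and Eq2 by 3: 3x + 1y = 7;  3x + 6y = 12.
Subtract: (5)y = 5, so y = 1.
Back-substitute into Eq1: 3x + 1*(1) = 7, so x = 2.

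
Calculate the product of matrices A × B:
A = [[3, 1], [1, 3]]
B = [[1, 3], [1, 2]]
[[4, 11], [4, 9]]

Matrix multiplication:
C[0][0] = 3×1 + 1×1 = 4
C[0][1] = 3×3 + 1×2 = 11
C[1][0] = 1×1 + 3×1 = 4
C[1][1] = 1×3 + 3×2 = 9
Result: [[4, 11], [4, 9]]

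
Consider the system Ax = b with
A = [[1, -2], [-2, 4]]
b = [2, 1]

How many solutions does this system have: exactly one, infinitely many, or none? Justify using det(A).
No solution

det(A) = (1)*(4) - (-2)*(-2) = 0, so A is singular.
The column space of A is span(column 1) = span([1, -2]).
b = [2, 1] is not a scalar multiple of column 1, so b ∉ column space and the system is inconsistent — no solution.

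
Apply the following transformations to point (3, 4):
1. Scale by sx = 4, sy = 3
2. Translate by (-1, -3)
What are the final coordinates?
(11, 9)

Step 1: Scale (3, 4) by (sx, sy) = (4, 3) → (12, 12)
Step 2: Translate by (-1, -3) → (11, 9)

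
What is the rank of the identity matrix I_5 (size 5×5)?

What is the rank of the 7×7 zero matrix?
rank(I_5) = 5, rank(0) = 0

The identity I_5 has 5 columns that are the standard basis vectors e_1, …, e_5. These are linearly independent, so all 5 columns are pivots and rank(I_5) = 5.
The 7×7 zero matrix has every entry zero, so every row is the zero row and there are no pivots; rank(0) = 0.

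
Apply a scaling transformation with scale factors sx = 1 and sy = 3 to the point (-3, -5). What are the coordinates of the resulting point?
(-3, -15)

Scaling matrix:
[[1, 0], [0, 3]]
Result: (-3 × 1, -5 × 3) = (-3, -15)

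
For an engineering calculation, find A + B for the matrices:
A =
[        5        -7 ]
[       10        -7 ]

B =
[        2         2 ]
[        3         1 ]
A + B =
[        7        -5 ]
[       13        -6 ]

Matrix addition is elementwise: (A+B)[i][j] = A[i][j] + B[i][j].
  (A+B)[0][0] = (5) + (2) = 7
  (A+B)[0][1] = (-7) + (2) = -5
  (A+B)[1][0] = (10) + (3) = 13
  (A+B)[1][1] = (-7) + (1) = -6
A + B =
[        7        -5 ]
[       13        -6 ]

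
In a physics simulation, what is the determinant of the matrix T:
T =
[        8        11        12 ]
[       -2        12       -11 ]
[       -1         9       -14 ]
det(T) = -811

Expand along row 0 (cofactor expansion): det(T) = a*(e*i - f*h) - b*(d*i - f*g) + c*(d*h - e*g), where the 3×3 is [[a, b, c], [d, e, f], [g, h, i]].
Minor M_00 = (12)*(-14) - (-11)*(9) = -168 + 99 = -69.
Minor M_01 = (-2)*(-14) - (-11)*(-1) = 28 - 11 = 17.
Minor M_02 = (-2)*(9) - (12)*(-1) = -18 + 12 = -6.
det(T) = (8)*(-69) - (11)*(17) + (12)*(-6) = -552 - 187 - 72 = -811.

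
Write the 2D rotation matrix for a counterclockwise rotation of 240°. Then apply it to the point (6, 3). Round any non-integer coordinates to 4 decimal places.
R = [[-1/2, √3/2], [-√3/2, -1/2]]; R·(6, 3) = (-0.4019, -6.6962)

Rotation matrix formula: R(θ) = [[cos θ, -sin θ], [sin θ, cos θ]]
For θ = 240°:
cos(240°) = -1/2
sin(240°) = -√3/2
R = [[-1/2, √3/2], [-√3/2, -1/2]]
Apply to (6, 3): [-1/2·6 + (√3/2)·3, -√3/2·6 + -1/2·3] = (-0.4019, -6.6962)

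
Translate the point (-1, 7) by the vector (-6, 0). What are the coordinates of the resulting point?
(-7, 7)

Translation by (-6, 0):
x' = -1 + -6 = -7
y' = 7 + 0 = 7
Homogeneous matrix: [[1, 0, -6], [0, 1, 0], [0, 0, 1]]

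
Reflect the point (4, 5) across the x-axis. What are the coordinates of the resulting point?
(4, -5)

Reflection across x-axis: (4, 5) → (4, -5)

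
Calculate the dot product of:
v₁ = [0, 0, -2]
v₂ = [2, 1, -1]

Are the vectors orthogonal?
2, No

The dot product is the sum of products of corresponding components.
v₁·v₂ = (0)*(2) + (0)*(1) + (-2)*(-1) = 0 + 0 + 2 = 2.
Two vectors are orthogonal iff their dot product is 0; here the dot product is 2, so the vectors are not orthogonal.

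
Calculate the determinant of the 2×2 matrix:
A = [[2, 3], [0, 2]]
4

For A = [[a, b], [c, d]], det(A) = a*d - b*c.
det(A) = (2)*(2) - (3)*(0) = 4 - 0 = 4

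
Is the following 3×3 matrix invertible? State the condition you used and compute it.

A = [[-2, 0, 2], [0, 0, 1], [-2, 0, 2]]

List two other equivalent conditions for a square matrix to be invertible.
No, not invertible; det(A) = 0 (two rows are equal, so the rows are linearly dependent). Equivalent conditions (failing for this A): rank(A) < 3; Ax = 0 has non-trivial solutions; 0 is an eigenvalue; the columns are linearly dependent.

To check invertibility, compute det(A).
In this matrix, row 0 and the last row are identical, so one row is a scalar multiple of another and the rows are linearly dependent.
A matrix with linearly dependent rows has det = 0 and is not invertible.
Equivalent failed conditions:
- rank(A) < 3.
- Ax = 0 has non-trivial solutions.
- 0 is an eigenvalue.
- The columns are linearly dependent.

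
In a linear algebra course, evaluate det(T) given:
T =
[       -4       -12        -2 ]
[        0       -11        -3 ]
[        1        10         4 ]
det(T) = 70

Expand along row 0 (cofactor expansion): det(T) = a*(e*i - f*h) - b*(d*i - f*g) + c*(d*h - e*g), where the 3×3 is [[a, b, c], [d, e, f], [g, h, i]].
Minor M_00 = (-11)*(4) - (-3)*(10) = -44 + 30 = -14.
Minor M_01 = (0)*(4) - (-3)*(1) = 0 + 3 = 3.
Minor M_02 = (0)*(10) - (-11)*(1) = 0 + 11 = 11.
det(T) = (-4)*(-14) - (-12)*(3) + (-2)*(11) = 56 + 36 - 22 = 70.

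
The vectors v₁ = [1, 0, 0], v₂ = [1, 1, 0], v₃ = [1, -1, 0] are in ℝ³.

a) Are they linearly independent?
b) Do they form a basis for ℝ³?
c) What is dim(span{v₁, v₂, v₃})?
Not independent, not a basis, dim(span) = 2

Check whether v₃ can be written as a linear combination of v₁ and v₂.
v₃ = (2)·v₁ + (-1)·v₂ = [1, -1, 0], so the three vectors are linearly dependent.
Thus they do not form a basis for ℝ³, and dim(span{v₁, v₂, v₃}) = 2 (spanned by v₁ and v₂).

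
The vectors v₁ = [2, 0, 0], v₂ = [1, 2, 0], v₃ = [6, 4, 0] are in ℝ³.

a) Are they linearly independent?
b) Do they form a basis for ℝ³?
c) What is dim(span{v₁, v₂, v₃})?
Not independent, not a basis, dim(span) = 2

Check whether v₃ can be written as a linear combination of v₁ and v₂.
v₃ = (2)·v₁ + (2)·v₂ = [6, 4, 0], so the three vectors are linearly dependent.
Thus they do not form a basis for ℝ³, and dim(span{v₁, v₂, v₃}) = 2 (spanned by v₁ and v₂).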